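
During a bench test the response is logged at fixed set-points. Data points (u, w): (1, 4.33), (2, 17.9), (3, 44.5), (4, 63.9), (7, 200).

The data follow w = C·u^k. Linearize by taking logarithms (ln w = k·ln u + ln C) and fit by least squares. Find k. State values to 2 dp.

Linearized form: ln w = k·ln u + ln C. From the 5 transformed points,
Σln u = 5.1240, Σ(ln u)² = 7.3958, Σln w = 17.6015, Σln u·ln w = 22.2427.
Equations: 7.3958·k + 5.1240·ln C = 22.2427;  5.1240·k + 5·ln C = 17.6015.
Δ = 7.3958·5 − (5.1240)² = 10.7239; k = (22.2427·5 − 5.1240·17.6015)/10.7239 = 1.96048, ln C = (7.3958·17.6015 − 5.1240·22.2427)/10.7239 = 1.51121.

k = 1.96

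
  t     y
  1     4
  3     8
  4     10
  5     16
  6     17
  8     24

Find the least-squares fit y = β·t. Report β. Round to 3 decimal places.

Forming AᵀA = [[151]] and Aᵀy = [442]ᵀ gives AᵀA·[β]ᵀ = Aᵀy.
Hence β = 442 / 151 ≈ 2.92715.

β = 2.927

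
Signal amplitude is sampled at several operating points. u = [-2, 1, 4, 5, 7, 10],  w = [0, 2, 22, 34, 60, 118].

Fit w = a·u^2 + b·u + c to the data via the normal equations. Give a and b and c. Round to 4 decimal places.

a = 1.0180, b = 1.6658, c = -0.6939

Sums needed: Σu^2·u^2 = 13299, Σu^2·u = 1525, Σu^2 = 195, Σu·u = 195, Σu = 25, Σ1 = 6.
And Σu^2·w = 15944, Σu·w = 1860, Σw = 236.
So AᵀA·[a, b, c]ᵀ = Aᵀw: [[13299, 1525, 195]; [1525, 195, 25]; [195, 25, 6]]·[a, b, c]ᵀ = [15944, 1860, 236]ᵀ.
Row-reducing yields a = 4231/4156, b = 6923/4156, c = -721/1039.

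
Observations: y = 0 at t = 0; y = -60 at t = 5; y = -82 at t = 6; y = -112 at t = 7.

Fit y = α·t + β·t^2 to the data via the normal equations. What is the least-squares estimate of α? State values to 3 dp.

Entries of XᵀX: Σt·t = 110, Σt·t^2 = 684, Σt^2·t^2 = 4322.
For Xᵀy: Σt·y = -1576, Σt^2·y = -9940.
Δ = 110·4322 − 684² = 7564.
α = ((-1576)·4322 − 684·(-9940))/7564 = -3128/1891; β = (110·(-9940) − 684·(-1576))/7564 = -3854/1891.

α = -1.654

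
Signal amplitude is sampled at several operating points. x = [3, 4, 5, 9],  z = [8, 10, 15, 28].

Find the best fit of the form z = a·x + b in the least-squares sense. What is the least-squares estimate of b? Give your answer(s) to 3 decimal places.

b = -2.651

The normal system MᵀM·[a, b]ᵀ = Mᵀz is [[131, 21]; [21, 4]]·[a, b]ᵀ = [391, 61]ᵀ.
det = 131·4 − 21² = 83.
a = (391·4 − 21·61)/83 = 283/83; b = (131·61 − 21·391)/83 = -220/83.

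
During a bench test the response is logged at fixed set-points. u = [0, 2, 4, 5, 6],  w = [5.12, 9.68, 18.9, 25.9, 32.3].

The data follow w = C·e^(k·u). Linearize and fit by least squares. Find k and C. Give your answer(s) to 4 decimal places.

k = 0.3136, C = 5.1977

Let Y = ln w. Fitting Y = k·u + ln C by least squares:
Sums: Σu = 17.0000, Σ(u)² = 81.0000, Σln w = 13.5717, Σu·ln w = 53.4184.
Normal system: [[81.0000, 17.0000]; [17.0000, 5]]·[k, ln C]ᵀ = [53.4184, 13.5717]ᵀ.
Δ = 81.0000·5 − (17.0000)² = 116.0000; k = (53.4184·5 − 17.0000·13.5717)/116.0000 = 0.31356, ln C = (81.0000·13.5717 − 17.0000·53.4184)/116.0000 = 1.64823, so C = exp(1.64823) = 5.19775.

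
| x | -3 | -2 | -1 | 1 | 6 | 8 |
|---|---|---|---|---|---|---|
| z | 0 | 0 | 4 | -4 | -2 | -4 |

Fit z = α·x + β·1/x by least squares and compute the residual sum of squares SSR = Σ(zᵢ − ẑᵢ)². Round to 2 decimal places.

SSR = 10.58

From the data, Σx·x = 115, Σx·1/x = 6, Σ1/x·1/x = 1385/576.
Moment sums: Σx·z = -52, Σ1/x·z = -53/6.
det = 115·(1385/576) − 6² = 138539/576.
α = ((-52)·(1385/576) − 6·(-53/6))/(138539/576) = -1012/3379; β = (115·(-53/6) − 6·(-52))/(138539/576) = -9888/3379.
Residuals: -6332/3379, -6968/3379, 24/31, -24/31, 962/3379, -4184/3379; SSR = 35740/3379.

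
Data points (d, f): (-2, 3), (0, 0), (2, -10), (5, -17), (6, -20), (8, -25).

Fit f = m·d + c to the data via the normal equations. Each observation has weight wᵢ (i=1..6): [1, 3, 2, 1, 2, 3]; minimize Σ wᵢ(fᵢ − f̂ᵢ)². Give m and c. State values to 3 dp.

m = -2.975, c = -1.756

Forming XᵀWX = [[301, 43]; [43, 12]] and XᵀWf = [-971, -149]ᵀ gives XᵀWX·[m, c]ᵀ = XᵀWf.
det = 301·12 − 43² = 1763.
m = ((-971)·12 − 43·(-149))/1763 = -5245/1763; c = (301·(-149) − 43·(-971))/1763 = -72/41.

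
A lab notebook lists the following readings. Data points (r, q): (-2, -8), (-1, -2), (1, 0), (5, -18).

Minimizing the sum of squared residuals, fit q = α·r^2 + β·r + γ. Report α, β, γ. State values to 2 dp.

α = -1.04, β = 1.61, γ = -0.17

Normal-equation sums: Σr^2·r^2 = 643, Σr^2·r = 117, Σr^2 = 31, Σr·r = 31, Σr = 3, Σ1 = 4.
Moment sums: Σr^2·q = -484, Σr·q = -72, Σq = -28.
AᵀA·[α, β, γ]ᵀ = Aᵀq becomes [[643, 117, 31]; [117, 31, 3]; [31, 3, 4]]·[α, β, γ]ᵀ = [-484, -72, -28]ᵀ.
Row-reducing yields α = -193/186, β = 499/310, γ = -77/465.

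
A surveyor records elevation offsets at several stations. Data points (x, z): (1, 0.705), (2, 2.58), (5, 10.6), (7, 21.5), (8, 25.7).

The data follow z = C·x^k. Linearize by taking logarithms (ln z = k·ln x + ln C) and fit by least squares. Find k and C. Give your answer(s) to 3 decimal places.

Linearized form: ln z = k·ln x + ln C. From the 5 transformed points,
Σln x = 6.3279, Σ(ln x)² = 11.1814, Σln z = 9.2736, Σln x·ln z = 17.1776.
Equations: 11.1814·k + 6.3279·ln C = 17.1776;  6.3279·k + 5·ln C = 9.2736.
Solving (det = 15.8642): k = 1.71489, ln C = -0.31562, so C = exp(-0.31562) = 0.72934.

k = 1.715, C = 0.729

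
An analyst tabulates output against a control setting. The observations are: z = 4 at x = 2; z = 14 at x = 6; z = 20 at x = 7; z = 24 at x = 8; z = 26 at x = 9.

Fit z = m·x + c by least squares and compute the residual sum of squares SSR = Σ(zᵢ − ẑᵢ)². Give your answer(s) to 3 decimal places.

SSR = 7.425

With design matrix A, AᵀA = [[234, 32]; [32, 5]] and Aᵀz = [658, 88]ᵀ.
Determinant 234·5 − 32² = 146.
m = (658·5 − 32·88)/146 = 237/73; c = (234·88 − 32·658)/146 = -232/73.
Residuals: 50/73, -168/73, 33/73, 88/73, -3/73; SSR = 542/73.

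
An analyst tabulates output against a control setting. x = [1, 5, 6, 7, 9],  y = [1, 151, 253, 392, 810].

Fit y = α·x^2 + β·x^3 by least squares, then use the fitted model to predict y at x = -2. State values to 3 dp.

Setting ∂/∂α … = 0 gives: 10884·α + 86758·β = 97702;  86758·α + 711372·β = 798470.
(Σx^2·x^2 = 10884, Σx^2·x^3 = 86758, Σx^3·x^3 = 711372, Σx^2·y = 97702, Σx^3·y = 798470.)
det = 10884·711372 − 86758² = 215622284.
α = (97702·711372 − 86758·798470)/215622284 = 57201721/53905571; β = (10884·798470 − 86758·97702)/215622284 = 53529341/53905571.
At x = -2: ŷ = (57201721/53905571)·(4) + (53529341/53905571)·(-8) = -199427844/53905571.

ŷ = -3.700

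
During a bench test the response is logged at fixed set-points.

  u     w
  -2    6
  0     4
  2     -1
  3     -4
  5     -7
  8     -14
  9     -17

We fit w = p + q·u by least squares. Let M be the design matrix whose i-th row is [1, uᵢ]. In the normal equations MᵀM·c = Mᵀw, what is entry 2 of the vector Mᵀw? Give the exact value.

-326

Entry 2 ↔ basis u, so (Mᵀw)_{2} = Σᵢ (u)·wᵢ = (-2)·(6) + (0)·(4) + (2)·(-1) + (3)·(-4) + (5)·(-7) + (8)·(-14) + (9)·(-17) = -326.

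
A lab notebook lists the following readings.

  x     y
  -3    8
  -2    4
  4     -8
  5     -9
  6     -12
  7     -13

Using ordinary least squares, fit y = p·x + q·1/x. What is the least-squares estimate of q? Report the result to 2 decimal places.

q = -2.31

Compute the Gram sums: Σx·x = 139, Σx·1/x = 6, Σ1/x·1/x = 90281/176400.
And Σx·y = -272, Σ1/x·y = -1294/105.
Normal equations: [[139, 6]; [6, 90281/176400]]·[p, q]ᵀ = [-272, -1294/105]ᵀ.
Determinant 139·(90281/176400) − 6² = 6198659/176400.
p = ((-272)·(90281/176400) − 6·(-1294/105))/(6198659/176400) = -11512912/6198659; q = (139·(-1294/105) − 6·(-272))/(6198659/176400) = -14290080/6198659.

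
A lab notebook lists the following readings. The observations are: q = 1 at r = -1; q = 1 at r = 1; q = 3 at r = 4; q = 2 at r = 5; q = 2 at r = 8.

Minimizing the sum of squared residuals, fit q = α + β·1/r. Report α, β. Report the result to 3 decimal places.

α = 1.780, β = 0.178

Entries of MᵀM: Σ1 = 5, Σ1/r = 23/40, Σ1/r·1/r = 3389/1600.
And Σq = 9, Σ1/r·q = 7/5.
Eliminating β: (3389/1600)·(row 1) − (23/40)·(row 2) gives (513/50)·α = (3389/1600)·9 − (23/40)·(7/5) = 29213/1600, so α = 29213/16416.
Then β = ((7/5) − (23/40)·(29213/16416))/(3389/1600) = 365/2052.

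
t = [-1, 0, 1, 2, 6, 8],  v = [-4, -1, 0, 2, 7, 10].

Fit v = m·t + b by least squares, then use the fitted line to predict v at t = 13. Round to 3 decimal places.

Sums needed: Σt·t = 106, Σt = 16, Σ1 = 6.
For Xᵀv: Σt·v = 130, Σv = 14.
Normal equations: [[106, 16]; [16, 6]]·[m, b]ᵀ = [130, 14]ᵀ.
Δ = 106·6 − 16² = 380.
m = (130·6 − 16·14)/380 = 139/95; b = (106·14 − 16·130)/380 = -149/95.
At t = 13: v̂ = (139/95)·(13) + (-149/95)·(1) = 1658/95.

v̂ = 17.453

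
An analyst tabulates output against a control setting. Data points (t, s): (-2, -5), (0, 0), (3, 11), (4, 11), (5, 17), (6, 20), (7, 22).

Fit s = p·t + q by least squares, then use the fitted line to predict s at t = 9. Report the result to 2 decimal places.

ŝ = 28.54

Forming AᵀA = [[139, 23]; [23, 7]] and Aᵀs = [446, 76]ᵀ gives AᵀA·[p, q]ᵀ = Aᵀs.
Δ = 139·7 − 23² = 444.
p = (446·7 − 23·76)/444 = 229/74; q = (139·76 − 23·446)/444 = 51/74.
At t = 9: ŝ = (229/74)·(9) + (51/74)·(1) = 1056/37.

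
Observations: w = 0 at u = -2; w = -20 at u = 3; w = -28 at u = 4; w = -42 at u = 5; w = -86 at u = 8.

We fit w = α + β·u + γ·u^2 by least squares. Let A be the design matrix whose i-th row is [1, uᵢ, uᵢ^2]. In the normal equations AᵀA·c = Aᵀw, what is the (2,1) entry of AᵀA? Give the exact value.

Row 2 ↔ basis u, column 1 ↔ basis 1, so (AᵀA)_{2,1} = Σᵢ u = (-2)·(1) + (3)·(1) + (4)·(1) + (5)·(1) + (8)·(1) = 18.

18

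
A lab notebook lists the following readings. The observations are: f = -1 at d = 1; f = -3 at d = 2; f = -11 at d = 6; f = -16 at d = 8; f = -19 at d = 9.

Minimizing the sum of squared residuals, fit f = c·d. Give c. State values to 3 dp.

The normal equations are: 186·c = -372.
c = (-372)/186 = -2.

c = -2.000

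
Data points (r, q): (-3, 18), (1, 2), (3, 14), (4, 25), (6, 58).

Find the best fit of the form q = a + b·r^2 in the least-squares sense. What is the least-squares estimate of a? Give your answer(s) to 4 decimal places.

a = 0.9669

Normal-equation sums: Σ1 = 5, Σr^2 = 71, Σr^2·r^2 = 1715.
Moment sums: Σq = 117, Σr^2·q = 2778.
Δ = 5·1715 − 71² = 3534.
a = (117·1715 − 71·2778)/3534 = 1139/1178; b = (5·2778 − 71·117)/3534 = 1861/1178.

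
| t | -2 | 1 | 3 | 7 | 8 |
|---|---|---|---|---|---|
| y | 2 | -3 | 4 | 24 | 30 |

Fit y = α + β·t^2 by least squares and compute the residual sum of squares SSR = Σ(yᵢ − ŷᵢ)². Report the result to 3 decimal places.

Entries of AᵀA: Σ1 = 5, Σt^2 = 127, Σt^2·t^2 = 6595.
And Σy = 57, Σt^2·y = 3137.
So AᵀA·[α, β]ᵀ = Aᵀy: [[5, 127]; [127, 6595]]·[α, β]ᵀ = [57, 3137]ᵀ.
det = 5·6595 − 127² = 16846.
α = (57·6595 − 127·3137)/16846 = -11242/8423; β = (5·3137 − 127·57)/16846 = 4223/8423.
Residuals: 11196/8423, -18250/8423, 6927/8423, 6467/8423, -6340/8423; SSR = 69858/8423.

SSR = 8.294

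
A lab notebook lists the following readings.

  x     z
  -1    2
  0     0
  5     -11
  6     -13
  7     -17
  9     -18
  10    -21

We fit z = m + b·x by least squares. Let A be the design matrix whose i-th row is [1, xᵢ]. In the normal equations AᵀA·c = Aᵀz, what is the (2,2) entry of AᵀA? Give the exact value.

Row 2 ↔ basis x, column 2 ↔ basis x, so (AᵀA)_{2,2} = Σᵢ (x)·(x) = (-1)·(-1) + (0)·(0) + (5)·(5) + (6)·(6) + (7)·(7) + (9)·(9) + (10)·(10) = 292.

292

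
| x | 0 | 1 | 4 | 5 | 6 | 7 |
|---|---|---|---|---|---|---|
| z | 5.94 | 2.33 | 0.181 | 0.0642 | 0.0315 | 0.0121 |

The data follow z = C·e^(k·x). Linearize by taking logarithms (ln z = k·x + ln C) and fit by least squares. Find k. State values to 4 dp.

Taking logs, ln z = k·x + ln C, so regress ln z on x.
XᵀX = [[127.0000, 23.0000]; [23.0000, 6]], rhs = [-71.3684, -9.6998]ᵀ  (here Σx = 23.0000, Σ(x)² = 127.0000, Σln z = -9.6998, Σx·ln z = -71.3684).
Slope k = (n·Σx·ln z − Σx·Σln z)/(n·Σ(x)² − (Σx)²) = (6·-71.3684 − 23.0000·-9.6998)/233.0000 = -0.88033; ln C = (Σln z − k·Σx)/n = 1.75796.

k = -0.8803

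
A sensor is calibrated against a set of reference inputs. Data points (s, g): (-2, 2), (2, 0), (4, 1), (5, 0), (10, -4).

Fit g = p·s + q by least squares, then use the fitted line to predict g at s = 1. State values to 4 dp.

ĝ = 1.1198

Normal-equation sums: Σs·s = 149, Σs = 19, Σ1 = 5.
Right-hand side: Σs·g = -40, Σg = -1.
So MᵀM·[p, q]ᵀ = Mᵀg: [[149, 19]; [19, 5]]·[p, q]ᵀ = [-40, -1]ᵀ.
Δ = 149·5 − 19² = 384.
p = ((-40)·5 − 19·(-1))/384 = -181/384; q = (149·(-1) − 19·(-40))/384 = 611/384.
At s = 1: ĝ = (-181/384)·(1) + (611/384)·(1) = 215/192.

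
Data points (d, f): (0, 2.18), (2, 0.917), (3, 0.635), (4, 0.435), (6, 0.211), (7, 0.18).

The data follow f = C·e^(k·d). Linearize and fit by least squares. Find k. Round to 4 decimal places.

With ln fᵢ as the transformed response and dᵢ as the regressor:
Σd = 22.0000, Σ(d)² = 114.0000, Σln f = -3.8646, Σd·ln f = -26.2043.
Equations: 114.0000·k + 22.0000·ln C = -26.2043;  22.0000·k + 6·ln C = -3.8646.
Δ = 114.0000·6 − (22.0000)² = 200.0000; k = (-26.2043·6 − 22.0000·-3.8646)/200.0000 = -0.36103, ln C = (114.0000·-3.8646 − 22.0000·-26.2043)/200.0000 = 0.67967.

k = -0.3610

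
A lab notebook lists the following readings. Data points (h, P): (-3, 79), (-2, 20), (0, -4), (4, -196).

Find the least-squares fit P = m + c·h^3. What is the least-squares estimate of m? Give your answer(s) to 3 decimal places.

MᵀM·[m, c]ᵀ = MᵀP reads: 4·m + 29·c = -101;  29·m + 4889·c = -14837.
Eliminating c: 4889·(row 1) − 29·(row 2) gives 18715·m = 4889·(-101) − 29·(-14837) = -63516, so m = -63516/18715.
Then c = ((-14837) − 29·(-63516/18715))/4889 = -56419/18715.

m = -3.394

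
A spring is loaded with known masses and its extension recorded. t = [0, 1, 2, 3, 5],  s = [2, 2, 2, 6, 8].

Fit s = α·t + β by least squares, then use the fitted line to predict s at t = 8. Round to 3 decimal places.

ŝ = 11.838

Sums needed: Σt·t = 39, Σt = 11, Σ1 = 5.
Moment sums: Σt·s = 64, Σs = 20.
det = 39·5 − 11² = 74.
α = (64·5 − 11·20)/74 = 50/37; β = (39·20 − 11·64)/74 = 38/37.
At t = 8: ŝ = (50/37)·(8) + (38/37)·(1) = 438/37.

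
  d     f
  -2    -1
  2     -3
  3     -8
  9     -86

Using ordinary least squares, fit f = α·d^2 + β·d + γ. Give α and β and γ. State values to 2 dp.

Forming MᵀM = [[6674, 756, 98]; [756, 98, 12]; [98, 12, 4]] and Mᵀf = [-7054, -802, -98]ᵀ gives MᵀM·[α, β, γ]ᵀ = Mᵀf.
Row-reducing yields α = -26895/25741, β = -10499/25741, γ = 59770/25741.

α = -1.04, β = -0.41, γ = 2.32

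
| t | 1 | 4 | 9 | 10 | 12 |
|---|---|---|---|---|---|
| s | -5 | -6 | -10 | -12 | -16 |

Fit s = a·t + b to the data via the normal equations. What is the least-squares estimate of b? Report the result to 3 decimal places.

b = -3.000

Forming MᵀM = [[342, 36]; [36, 5]] and Mᵀs = [-431, -49]ᵀ gives MᵀM·[a, b]ᵀ = Mᵀs.
Eliminating b: 5·(row 1) − 36·(row 2) gives 414·a = 5·(-431) − 36·(-49) = -391, so a = -17/18.
Then b = ((-49) − 36·(-17/18))/5 = -3.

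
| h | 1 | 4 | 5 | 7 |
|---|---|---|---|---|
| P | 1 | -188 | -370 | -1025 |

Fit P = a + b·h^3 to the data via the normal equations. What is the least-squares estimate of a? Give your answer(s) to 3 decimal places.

XᵀX·[a, b]ᵀ = XᵀP reads: 4·a + 533·b = -1582;  533·a + 137371·b = -409856.
Eliminating b: 137371·(row 1) − 533·(row 2) gives 265395·a = 137371·(-1582) − 533·(-409856) = 1132326, so a = 29034/6805.
Then b = ((-409856) − 533·(29034/6805))/137371 = -265406/88465.

a = 4.267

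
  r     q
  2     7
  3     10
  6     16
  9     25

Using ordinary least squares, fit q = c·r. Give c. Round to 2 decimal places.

The normal equations are: 130·c = 365.
c = 365/130 = 2.80769.

c = 2.81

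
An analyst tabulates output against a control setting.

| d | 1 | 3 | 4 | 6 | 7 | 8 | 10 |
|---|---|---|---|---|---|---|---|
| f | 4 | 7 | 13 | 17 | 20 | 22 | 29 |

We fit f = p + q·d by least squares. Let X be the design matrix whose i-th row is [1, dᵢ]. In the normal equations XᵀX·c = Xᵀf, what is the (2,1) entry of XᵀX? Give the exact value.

Row 2 ↔ basis d, column 1 ↔ basis 1, so (XᵀX)_{2,1} = Σᵢ d = (1)·(1) + (3)·(1) + (4)·(1) + (6)·(1) + (7)·(1) + (8)·(1) + (10)·(1) = 39.

39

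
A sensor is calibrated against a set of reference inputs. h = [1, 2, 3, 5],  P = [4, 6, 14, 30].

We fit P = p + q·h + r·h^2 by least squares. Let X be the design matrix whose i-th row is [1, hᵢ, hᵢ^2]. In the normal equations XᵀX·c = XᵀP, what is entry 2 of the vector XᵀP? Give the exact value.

Entry 2 ↔ basis h, so (XᵀP)_{2} = Σᵢ (h)·Pᵢ = (1)·(4) + (2)·(6) + (3)·(14) + (5)·(30) = 208.

208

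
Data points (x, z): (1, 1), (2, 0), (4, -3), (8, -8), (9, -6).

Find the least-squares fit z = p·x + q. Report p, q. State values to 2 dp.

p = -1.03, q = 1.73

Normal-equation sums: Σx·x = 166, Σx = 24, Σ1 = 5.
For Mᵀz: Σx·z = -129, Σz = -16.
Normal equations: [[166, 24]; [24, 5]]·[p, q]ᵀ = [-129, -16]ᵀ.
det = 166·5 − 24² = 254.
p = ((-129)·5 − 24·(-16))/254 = -261/254; q = (166·(-16) − 24·(-129))/254 = 220/127.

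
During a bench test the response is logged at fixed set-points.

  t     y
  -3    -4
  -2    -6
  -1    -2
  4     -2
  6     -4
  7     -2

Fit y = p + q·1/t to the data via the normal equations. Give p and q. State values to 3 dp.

p = -3.221, q = 0.528

Normal-equation sums: Σ1 = 6, Σ1/t = -107/84, Σ1/t·1/t = 10385/7056.
And Σy = -20, Σ1/t·y = 205/42.
det = 6·(10385/7056) − (-107/84)² = 50861/7056.
p = ((-20)·(10385/7056) − (-107/84)·(205/42))/(50861/7056) = -163830/50861; q = (6·(205/42) − (-107/84)·(-20))/(50861/7056) = 26880/50861.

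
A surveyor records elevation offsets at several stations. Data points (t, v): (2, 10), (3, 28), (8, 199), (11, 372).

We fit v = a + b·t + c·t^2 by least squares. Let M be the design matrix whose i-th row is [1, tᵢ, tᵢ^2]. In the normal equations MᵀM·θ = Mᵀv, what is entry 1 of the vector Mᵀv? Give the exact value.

609

Entry 1 ↔ basis 1, so (Mᵀv)_{1} = Σᵢ vᵢ = (1)·(10) + (1)·(28) + (1)·(199) + (1)·(372) = 609.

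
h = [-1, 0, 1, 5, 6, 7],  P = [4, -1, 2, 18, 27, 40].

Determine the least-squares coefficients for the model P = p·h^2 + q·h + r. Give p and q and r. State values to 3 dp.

p = 1.018, q = -1.627, r = 0.873

Forming XᵀX = [[4324, 684, 112]; [684, 112, 18]; [112, 18, 6]] and XᵀP = [3388, 530, 90]ᵀ gives XᵀX·[p, q, r]ᵀ = XᵀP.
Inverting the 3×3 Gram matrix, [p, q, r]ᵀ = [111/109, -5144/3161, 2759/3161]ᵀ.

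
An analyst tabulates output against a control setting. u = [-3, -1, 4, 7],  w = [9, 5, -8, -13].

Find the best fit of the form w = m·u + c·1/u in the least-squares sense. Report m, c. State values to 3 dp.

m = -1.871, c = -3.661

The normal system XᵀX·[m, c]ᵀ = Xᵀw is [[75, 4]; [4, 8425/7056]]·[m, c]ᵀ = [-155, -83/7]ᵀ.
Eliminating c: (8425/7056)·(row 1) − 4·(row 2) gives (172993/2352)·m = (8425/7056)·(-155) − 4·(-83/7) = -971219/7056, so m = -971219/518979.
Then c = ((-83/7) − 4·(-971219/518979))/(8425/7056) = -633360/172993.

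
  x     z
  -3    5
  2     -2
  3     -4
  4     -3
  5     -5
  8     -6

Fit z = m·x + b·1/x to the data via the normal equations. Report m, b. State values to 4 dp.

Sums needed: Σx·x = 127, Σx·1/x = 6, Σ1/x·1/x = 8501/14400.
And Σx·z = -116, Σ1/x·z = -13/2.
MᵀM·[m, b]ᵀ = Mᵀz becomes [[127, 6]; [6, 8501/14400]]·[m, b]ᵀ = [-116, -13/2]ᵀ.
Eliminating b: (8501/14400)·(row 1) − 6·(row 2) gives (561227/14400)·m = (8501/14400)·(-116) − 6·(-13/2) = -106129/3600, so m = -424516/561227.
Then b = ((-13/2) − 6·(-424516/561227))/(8501/14400) = -1864800/561227.

m = -0.7564, b = -3.3227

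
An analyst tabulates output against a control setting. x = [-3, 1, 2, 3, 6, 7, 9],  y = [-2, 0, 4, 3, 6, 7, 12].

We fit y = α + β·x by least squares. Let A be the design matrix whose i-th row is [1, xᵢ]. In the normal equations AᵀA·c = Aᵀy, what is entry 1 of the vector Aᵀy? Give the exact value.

Entry 1 ↔ basis 1, so (Aᵀy)_{1} = Σᵢ yᵢ = (1)·(-2) + (1)·(0) + (1)·(4) + (1)·(3) + (1)·(6) + (1)·(7) + (1)·(12) = 30.

30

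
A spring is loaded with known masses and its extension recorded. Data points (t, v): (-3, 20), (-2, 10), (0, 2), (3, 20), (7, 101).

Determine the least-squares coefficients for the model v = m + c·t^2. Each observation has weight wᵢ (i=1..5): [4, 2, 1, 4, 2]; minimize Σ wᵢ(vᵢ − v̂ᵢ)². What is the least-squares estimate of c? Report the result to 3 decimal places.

c = 2.023

With design matrix X, XᵀWX = [[13, 178]; [178, 5482]] and XᵀWv = [384, 11418]ᵀ.
Δ = 13·5482 − 178² = 39582.
m = (384·5482 − 178·11418)/39582 = 1346/733; c = (13·11418 − 178·384)/39582 = 1483/733.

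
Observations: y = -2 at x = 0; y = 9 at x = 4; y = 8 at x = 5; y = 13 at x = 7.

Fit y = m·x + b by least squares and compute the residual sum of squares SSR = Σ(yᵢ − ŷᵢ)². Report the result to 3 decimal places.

SSR = 5.654

Setting ∂/∂m … = 0 gives: 90·m + 16·b = 167;  16·m + 4·b = 28.
Eliminating b: 4·(row 1) − 16·(row 2) gives 104·m = 4·167 − 16·28 = 220, so m = 55/26.
Then b = (28 − 16·(55/26))/4 = -19/13.
Residuals: -7/13, 2, -29/26, -9/26; SSR = 147/26.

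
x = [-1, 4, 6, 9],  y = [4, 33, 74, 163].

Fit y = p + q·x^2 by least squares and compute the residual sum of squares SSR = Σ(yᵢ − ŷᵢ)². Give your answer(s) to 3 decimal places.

SSR = 0.752

Setting ∂/∂p … = 0 gives: 4·p + 134·q = 274;  134·p + 8114·q = 16399.
Eliminating q: 8114·(row 1) − 134·(row 2) gives 14500·p = 8114·274 − 134·16399 = 25770, so p = 2577/1450.
Then q = (16399 − 134·(2577/1450))/8114 = 1444/725.
Residuals: 67/290, -187/290, 151/290, -31/290; SSR = 109/145.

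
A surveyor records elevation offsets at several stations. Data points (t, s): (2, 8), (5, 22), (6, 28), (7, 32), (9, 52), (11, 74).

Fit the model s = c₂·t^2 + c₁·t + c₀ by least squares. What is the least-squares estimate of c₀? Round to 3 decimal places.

Sums needed: Σt^2·t^2 = 25540, Σt^2·t = 2752, Σt^2 = 316, Σt·t = 316, Σt = 40, Σ1 = 6.
And Σt^2·s = 16324, Σt·s = 1800, Σs = 216.
Inverting the 3×3 Gram matrix, [c₂, c₁, c₀]ᵀ = [2209/4215, 1862/4215, 7662/1405]ᵀ.

c₀ = 5.453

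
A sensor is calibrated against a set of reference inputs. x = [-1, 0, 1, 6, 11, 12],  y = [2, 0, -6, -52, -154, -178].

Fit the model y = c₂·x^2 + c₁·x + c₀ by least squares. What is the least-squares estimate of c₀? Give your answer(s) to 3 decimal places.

Normal-equation sums: Σx^2·x^2 = 36675, Σx^2·x = 3275, Σx^2 = 303, Σx·x = 303, Σx = 29, Σ1 = 6.
For Mᵀy: Σx^2·y = -46142, Σx·y = -4150, Σy = -388.
So MᵀM·[c₂, c₁, c₀]ᵀ = Mᵀy: [[36675, 3275, 303]; [3275, 303, 29]; [303, 29, 6]]·[c₂, c₁, c₀]ᵀ = [-46142, -4150, -388]ᵀ.
Inverting the 3×3 Gram matrix, [c₂, c₁, c₀]ᵀ = [-306923/303612, -276217/101204, -64409/151806]ᵀ.

c₀ = -0.424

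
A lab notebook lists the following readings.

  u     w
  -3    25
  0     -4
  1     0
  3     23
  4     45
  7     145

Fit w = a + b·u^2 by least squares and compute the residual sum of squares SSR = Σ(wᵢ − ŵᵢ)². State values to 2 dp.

SSR = 2.54

Forming XᵀX = [[6, 84]; [84, 2820]] and Xᵀw = [234, 8257]ᵀ gives XᵀX·[a, b]ᵀ = Xᵀw.
Eliminating b: 2820·(row 1) − 84·(row 2) gives 9864·a = 2820·234 − 84·8257 = -33708, so a = -2809/822.
Then b = (8257 − 84·(-2809/822))/2820 = 4981/1644.
Residuals: 1889/1644, -479/822, 637/1644, -1399/1644, -49/822, -71/1644; SSR = 4175/1644.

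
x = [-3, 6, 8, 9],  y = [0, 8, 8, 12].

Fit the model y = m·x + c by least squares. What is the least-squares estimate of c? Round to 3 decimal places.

c = 2.556

Normal-equation sums: Σx·x = 190, Σx = 20, Σ1 = 4.
For Mᵀy: Σx·y = 220, Σy = 28.
Normal equations: [[190, 20]; [20, 4]]·[m, c]ᵀ = [220, 28]ᵀ.
Δ = 190·4 − 20² = 360.
m = (220·4 − 20·28)/360 = 8/9; c = (190·28 − 20·220)/360 = 23/9.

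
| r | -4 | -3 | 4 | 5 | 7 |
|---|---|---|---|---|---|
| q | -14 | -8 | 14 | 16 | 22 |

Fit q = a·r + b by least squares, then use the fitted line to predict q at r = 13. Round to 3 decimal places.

q̂ = 41.822

Setting ∂/∂a … = 0 gives: 115·a + 9·b = 370;  9·a + 5·b = 30.
Eliminating b: 5·(row 1) − 9·(row 2) gives 494·a = 5·370 − 9·30 = 1580, so a = 790/247.
Then b = (30 − 9·(790/247))/5 = 60/247.
At r = 13: q̂ = (790/247)·(13) + (60/247)·(1) = 10330/247.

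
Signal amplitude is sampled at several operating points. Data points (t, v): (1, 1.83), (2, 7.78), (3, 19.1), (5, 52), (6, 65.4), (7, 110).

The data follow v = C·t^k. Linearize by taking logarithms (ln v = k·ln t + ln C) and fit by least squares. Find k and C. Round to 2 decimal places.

Taking logs, ln v = k·ln t + ln C, so regress ln v on ln t.
Σln t = 7.1389, Σ(ln t)² = 11.2747, Σln v = 18.4378, Σln t·ln v = 27.6591.
Normal system: [[11.2747, 7.1389]; [7.1389, 6]]·[k, ln C]ᵀ = [27.6591, 18.4378]ᵀ.
Slope k = (n·Σln t·ln v − Σln t·Σln v)/(n·Σ(ln t)² − (Σln t)²) = (6·27.6591 − 7.1389·18.4378)/16.6845 = 2.05756; ln C = (Σln v − k·Σln t)/n = 0.62486, so C = exp(0.62486) = 1.86799.

k = 2.06, C = 1.87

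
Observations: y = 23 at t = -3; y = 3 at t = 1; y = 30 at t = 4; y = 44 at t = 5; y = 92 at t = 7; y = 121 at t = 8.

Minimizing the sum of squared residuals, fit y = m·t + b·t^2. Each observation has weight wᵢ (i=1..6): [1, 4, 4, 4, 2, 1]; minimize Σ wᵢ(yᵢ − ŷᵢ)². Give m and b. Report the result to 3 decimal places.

m = -0.935, b = 2.007

Normal-equation sums: Σwᵢ·t·t = 339, Σwᵢ·t·t^2 = 1931, Σwᵢ·t^2·t^2 = 12507.
Right-hand side: Σwᵢ·t·y = 3559, Σwᵢ·t^2·y = 23299.
Eliminating b: 12507·(row 1) − 1931·(row 2) gives 511112·m = 12507·3559 − 1931·23299 = -477956, so m = -119489/127778.
Then b = (23299 − 1931·(-119489/127778))/12507 = 256483/127778.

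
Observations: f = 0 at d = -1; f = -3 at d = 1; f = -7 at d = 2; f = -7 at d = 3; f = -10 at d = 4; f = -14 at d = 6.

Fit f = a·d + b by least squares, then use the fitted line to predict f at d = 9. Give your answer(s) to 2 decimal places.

The normal equations are: 67·a + 15·b = -162;  15·a + 6·b = -41.
Eliminating b: 6·(row 1) − 15·(row 2) gives 177·a = 6·(-162) − 15·(-41) = -357, so a = -119/59.
Then b = ((-41) − 15·(-119/59))/6 = -317/177.
At d = 9: f̂ = (-119/59)·(9) + (-317/177)·(1) = -3530/177.

f̂ = -19.94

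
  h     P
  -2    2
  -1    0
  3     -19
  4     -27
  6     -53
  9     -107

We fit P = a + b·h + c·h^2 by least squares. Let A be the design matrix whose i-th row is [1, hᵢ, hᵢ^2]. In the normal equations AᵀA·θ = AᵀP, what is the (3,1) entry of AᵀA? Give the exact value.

147

Row 3 ↔ basis h^2, column 1 ↔ basis 1, so (AᵀA)_{3,1} = Σᵢ h^2 = (4)·(1) + (1)·(1) + (9)·(1) + (16)·(1) + (36)·(1) + (81)·(1) = 147.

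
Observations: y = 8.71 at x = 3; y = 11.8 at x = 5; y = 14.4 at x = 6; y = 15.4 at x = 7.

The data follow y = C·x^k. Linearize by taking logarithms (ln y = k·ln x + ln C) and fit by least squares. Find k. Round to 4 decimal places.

k = 0.6890

With ln yᵢ as the transformed response and ln xᵢ as the regressor:
Σln x = 6.4457, Σ(ln x)² = 10.7942, Σln y = 10.0342, Σln x·ln y = 16.4500.
Equations: 10.7942·k + 6.4457·ln C = 16.4500;  6.4457·k + 4·ln C = 10.0342.
Solving (det = 1.6295): k = 0.68898, ln C = 1.39831.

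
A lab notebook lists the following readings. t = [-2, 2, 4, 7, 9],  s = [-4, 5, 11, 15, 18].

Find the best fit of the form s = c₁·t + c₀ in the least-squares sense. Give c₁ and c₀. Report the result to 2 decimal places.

c₁ = 2.01, c₀ = 0.95

Setting ∂/∂c₁ … = 0 gives: 154·c₁ + 20·c₀ = 329;  20·c₁ + 5·c₀ = 45.
(Σt·t = 154, Σt = 20, Σ1 = 5, Σt·s = 329, Σs = 45.)
Δ = 154·5 − 20² = 370.
c₁ = (329·5 − 20·45)/370 = 149/74; c₀ = (154·45 − 20·329)/370 = 35/37.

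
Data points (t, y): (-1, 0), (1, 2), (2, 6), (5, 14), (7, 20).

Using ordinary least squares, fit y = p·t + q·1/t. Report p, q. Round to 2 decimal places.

p = 2.90, q = -1.67

Normal-equation sums: Σt·t = 80, Σt·1/t = 5, Σ1/t·1/t = 11321/4900.
Moment sums: Σt·y = 224, Σ1/t·y = 373/35.
Determinant 80·(11321/4900) − 5² = 39159/245.
p = (224·(11321/4900) − 5·(373/35))/(39159/245) = 63189/21755; q = (80·(373/35) − 5·224)/(39159/245) = -7280/4351.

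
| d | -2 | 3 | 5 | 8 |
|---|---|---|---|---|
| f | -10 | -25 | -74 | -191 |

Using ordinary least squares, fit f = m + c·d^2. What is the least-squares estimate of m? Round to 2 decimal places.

Normal-equation sums: Σ1 = 4, Σd^2 = 102, Σd^2·d^2 = 4818.
And Σf = -300, Σd^2·f = -14339.
XᵀX·[m, c]ᵀ = Xᵀf becomes [[4, 102]; [102, 4818]]·[m, c]ᵀ = [-300, -14339]ᵀ.
det = 4·4818 − 102² = 8868.
m = ((-300)·4818 − 102·(-14339))/8868 = 2863/1478; c = (4·(-14339) − 102·(-300))/8868 = -6689/2217.

m = 1.94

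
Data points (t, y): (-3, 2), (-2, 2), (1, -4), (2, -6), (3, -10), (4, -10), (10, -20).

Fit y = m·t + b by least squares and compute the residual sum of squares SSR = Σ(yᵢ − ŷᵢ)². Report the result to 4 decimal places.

SSR = 6.1082

XᵀX·[m, b]ᵀ = Xᵀy reads: 143·m + 15·b = -296;  15·m + 7·b = -46.
det = 143·7 − 15² = 776.
m = ((-296)·7 − 15·(-46))/776 = -691/388; b = (143·(-46) − 15·(-296))/776 = -1069/388.
Residuals: -57/97, 463/388, 52/97, 123/388, -369/194, -47/388, 219/388; SSR = 1185/194.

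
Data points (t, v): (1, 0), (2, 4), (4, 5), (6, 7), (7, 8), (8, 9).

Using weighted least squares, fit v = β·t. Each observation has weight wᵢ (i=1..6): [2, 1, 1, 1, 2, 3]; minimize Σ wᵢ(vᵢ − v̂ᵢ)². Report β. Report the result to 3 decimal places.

β = 1.144

MᵀWM·[β]ᵀ = MᵀWv reads: 348·β = 398.
Hence β = 398 / 348 ≈ 1.14368.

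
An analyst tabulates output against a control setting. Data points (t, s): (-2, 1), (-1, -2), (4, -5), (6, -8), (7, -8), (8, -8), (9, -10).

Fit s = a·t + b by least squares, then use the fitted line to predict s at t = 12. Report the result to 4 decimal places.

ŝ = -12.4296

The normal equations are: 251·a + 31·b = -278;  31·a + 7·b = -40.
Determinant 251·7 − 31² = 796.
a = ((-278)·7 − 31·(-40))/796 = -353/398; b = (251·(-40) − 31·(-278))/796 = -711/398.
At t = 12: ŝ = (-353/398)·(12) + (-711/398)·(1) = -4947/398.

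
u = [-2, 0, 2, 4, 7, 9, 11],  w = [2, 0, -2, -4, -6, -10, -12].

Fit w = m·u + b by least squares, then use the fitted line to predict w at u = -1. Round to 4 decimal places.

ŵ = 1.1950

Sums needed: Σu·u = 275, Σu = 31, Σ1 = 7.
Right-hand side: Σu·w = -288, Σw = -32.
Normal equations: [[275, 31]; [31, 7]]·[m, b]ᵀ = [-288, -32]ᵀ.
Determinant 275·7 − 31² = 964.
m = ((-288)·7 − 31·(-32))/964 = -256/241; b = (275·(-32) − 31·(-288))/964 = 32/241.
At u = -1: ŵ = (-256/241)·(-1) + (32/241)·(1) = 288/241.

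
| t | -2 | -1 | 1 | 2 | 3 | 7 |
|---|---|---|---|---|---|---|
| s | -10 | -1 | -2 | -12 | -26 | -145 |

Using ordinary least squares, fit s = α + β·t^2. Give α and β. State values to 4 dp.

From the data, Σ1 = 6, Σt^2 = 68, Σt^2·t^2 = 2516.
For Xᵀs: Σs = -196, Σt^2·s = -7430.
Normal equations: [[6, 68]; [68, 2516]]·[α, β]ᵀ = [-196, -7430]ᵀ.
Eliminating β: 2516·(row 1) − 68·(row 2) gives 10472·α = 2516·(-196) − 68·(-7430) = 12104, so α = 89/77.
Then β = ((-7430) − 68·(89/77))/2516 = -7813/2618.

α = 1.1558, β = -2.9843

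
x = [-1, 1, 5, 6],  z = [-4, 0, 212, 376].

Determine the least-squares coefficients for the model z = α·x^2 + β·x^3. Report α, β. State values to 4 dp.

α = -1.4304, β = 1.9799

Entries of AᵀA: Σx^2·x^2 = 1923, Σx^2·x^3 = 10901, Σx^3·x^3 = 62283.
Moment sums: Σx^2·z = 18832, Σx^3·z = 107720.
Δ = 1923·62283 − 10901² = 938408.
α = (18832·62283 − 10901·107720)/938408 = -167783/117301; β = (1923·107720 − 10901·18832)/938408 = 232241/117301.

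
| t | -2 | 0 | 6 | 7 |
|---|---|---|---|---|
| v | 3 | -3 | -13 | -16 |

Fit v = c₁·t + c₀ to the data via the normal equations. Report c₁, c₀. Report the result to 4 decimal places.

Setting ∂/∂c₁ … = 0 gives: 89·c₁ + 11·c₀ = -196;  11·c₁ + 4·c₀ = -29.
Determinant 89·4 − 11² = 235.
c₁ = ((-196)·4 − 11·(-29))/235 = -93/47; c₀ = (89·(-29) − 11·(-196))/235 = -85/47.

c₁ = -1.9787, c₀ = -1.8085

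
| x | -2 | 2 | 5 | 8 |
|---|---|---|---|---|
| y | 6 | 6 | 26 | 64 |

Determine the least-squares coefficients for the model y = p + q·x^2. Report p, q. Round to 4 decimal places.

p = 2.0606, q = 0.9666

The normal system MᵀM·[p, q]ᵀ = Mᵀy is [[4, 97]; [97, 4753]]·[p, q]ᵀ = [102, 4794]ᵀ.
Δ = 4·4753 − 97² = 9603.
p = (102·4753 − 97·4794)/9603 = 68/33; q = (4·4794 − 97·102)/9603 = 3094/3201.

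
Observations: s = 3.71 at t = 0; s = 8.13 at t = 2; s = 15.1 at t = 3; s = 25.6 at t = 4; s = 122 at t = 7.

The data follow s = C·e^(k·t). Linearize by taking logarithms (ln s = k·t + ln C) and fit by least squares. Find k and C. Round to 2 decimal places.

k = 0.51, C = 3.35

Let Y = ln s. Fitting Y = k·t + ln C by least squares:
Over the data: Σt = 16.0000, Σ(t)² = 78.0000, Σln s = 14.1679, Σt·ln s = 58.9337.
Normal system: [[78.0000, 16.0000]; [16.0000, 5]]·[k, ln C]ᵀ = [58.9337, 14.1679]ᵀ.
Slope k = (n·Σt·ln s − Σt·Σln s)/(n·Σ(t)² − (Σt)²) = (5·58.9337 − 16.0000·14.1679)/134.0000 = 0.50733; ln C = (Σln s − k·Σt)/n = 1.21012, so C = exp(1.21012) = 3.35390.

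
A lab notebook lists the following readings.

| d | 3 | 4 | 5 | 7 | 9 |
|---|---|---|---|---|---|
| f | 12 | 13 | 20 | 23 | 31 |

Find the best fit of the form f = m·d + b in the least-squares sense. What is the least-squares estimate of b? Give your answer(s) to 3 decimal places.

Entries of AᵀA: Σd·d = 180, Σd = 28, Σ1 = 5.
Right-hand side: Σd·f = 628, Σf = 99.
Determinant 180·5 − 28² = 116.
m = (628·5 − 28·99)/116 = 92/29; b = (180·99 − 28·628)/116 = 59/29.

b = 2.034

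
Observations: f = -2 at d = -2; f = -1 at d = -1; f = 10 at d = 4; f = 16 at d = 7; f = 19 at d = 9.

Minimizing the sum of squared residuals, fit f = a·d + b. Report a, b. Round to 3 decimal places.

a = 1.987, b = 1.644

The normal system AᵀA·[a, b]ᵀ = Aᵀf is [[151, 17]; [17, 5]]·[a, b]ᵀ = [328, 42]ᵀ.
Δ = 151·5 − 17² = 466.
a = (328·5 − 17·42)/466 = 463/233; b = (151·42 − 17·328)/466 = 383/233.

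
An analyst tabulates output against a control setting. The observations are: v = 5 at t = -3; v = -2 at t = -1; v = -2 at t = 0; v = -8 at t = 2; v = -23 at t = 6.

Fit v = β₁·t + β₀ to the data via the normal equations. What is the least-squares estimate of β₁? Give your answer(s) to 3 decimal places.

β₁ = -3.056

Normal-equation sums: Σt·t = 50, Σt = 4, Σ1 = 5.
Right-hand side: Σt·v = -167, Σv = -30.
MᵀM·[β₁, β₀]ᵀ = Mᵀv becomes [[50, 4]; [4, 5]]·[β₁, β₀]ᵀ = [-167, -30]ᵀ.
det = 50·5 − 4² = 234.
β₁ = ((-167)·5 − 4·(-30))/234 = -55/18; β₀ = (50·(-30) − 4·(-167))/234 = -32/9.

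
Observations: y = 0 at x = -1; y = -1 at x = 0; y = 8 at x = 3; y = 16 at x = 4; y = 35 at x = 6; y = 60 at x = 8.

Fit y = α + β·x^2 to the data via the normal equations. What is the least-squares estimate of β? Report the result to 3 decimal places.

β = 0.957

The normal equations are: 6·α + 126·β = 118;  126·α + 5730·β = 5428.
(Σ1 = 6, Σx^2 = 126, Σx^2·x^2 = 5730, Σy = 118, Σx^2·y = 5428.)
Eliminating β: 5730·(row 1) − 126·(row 2) gives 18504·α = 5730·118 − 126·5428 = -7788, so α = -649/1542.
Then β = (5428 − 126·(-649/1542))/5730 = 1475/1542.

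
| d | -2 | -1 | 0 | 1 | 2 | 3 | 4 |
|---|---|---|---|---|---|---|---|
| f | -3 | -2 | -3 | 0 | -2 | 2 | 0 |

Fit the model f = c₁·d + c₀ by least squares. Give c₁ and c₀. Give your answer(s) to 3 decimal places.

c₁ = 0.643, c₀ = -1.786

Normal-equation sums: Σd·d = 35, Σd = 7, Σ1 = 7.
Right-hand side: Σd·f = 10, Σf = -8.
Δ = 35·7 − 7² = 196.
c₁ = (10·7 − 7·(-8))/196 = 9/14; c₀ = (35·(-8) − 7·10)/196 = -25/14.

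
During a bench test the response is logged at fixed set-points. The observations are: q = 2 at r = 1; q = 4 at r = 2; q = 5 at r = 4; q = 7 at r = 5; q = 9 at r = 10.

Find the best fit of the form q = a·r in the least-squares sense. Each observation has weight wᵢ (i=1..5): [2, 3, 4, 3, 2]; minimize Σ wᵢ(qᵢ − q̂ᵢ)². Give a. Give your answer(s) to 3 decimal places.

a = 1.113

Normal-equation sums: Σwᵢ·r·r = 353.
For MᵀWq: Σwᵢ·r·q = 393.
Normal equations: [[353]]·[a]ᵀ = [393]ᵀ.
Hence a = 393 / 353 ≈ 1.11331.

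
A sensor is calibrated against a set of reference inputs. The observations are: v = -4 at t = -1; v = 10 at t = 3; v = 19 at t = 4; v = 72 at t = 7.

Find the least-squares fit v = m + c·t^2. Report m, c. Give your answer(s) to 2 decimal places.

m = -5.28, c = 1.58

Compute the Gram sums: Σ1 = 4, Σt^2 = 75, Σt^2·t^2 = 2739.
And Σv = 97, Σt^2·v = 3918.
AᵀA·[m, c]ᵀ = Aᵀv becomes [[4, 75]; [75, 2739]]·[m, c]ᵀ = [97, 3918]ᵀ.
det = 4·2739 − 75² = 5331.
m = (97·2739 − 75·3918)/5331 = -9389/1777; c = (4·3918 − 75·97)/5331 = 2799/1777.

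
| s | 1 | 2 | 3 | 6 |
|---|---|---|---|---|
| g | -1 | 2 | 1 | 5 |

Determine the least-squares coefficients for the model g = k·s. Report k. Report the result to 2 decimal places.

k = 0.72

Forming AᵀA = [[50]] and Aᵀg = [36]ᵀ gives AᵀA·[k]ᵀ = Aᵀg.
Hence k = 36 / 50 ≈ 0.72.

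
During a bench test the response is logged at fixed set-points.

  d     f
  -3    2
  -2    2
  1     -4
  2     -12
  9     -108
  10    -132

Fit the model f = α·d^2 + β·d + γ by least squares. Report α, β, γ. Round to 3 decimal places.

α = -0.959, β = -3.470, γ = -0.357

Sums needed: Σd^2·d^2 = 16675, Σd^2·d = 1703, Σd^2 = 199, Σd·d = 199, Σd = 17, Σ1 = 6.
Right-hand side: Σd^2·f = -21974, Σd·f = -2330, Σf = -252.
Normal equations: [[16675, 1703, 199]; [1703, 199, 17]; [199, 17, 6]]·[α, β, γ]ᵀ = [-21974, -2330, -252]ᵀ.
Row-reducing yields α = -3991/4161, β = -72191/20805, γ = -2476/6935.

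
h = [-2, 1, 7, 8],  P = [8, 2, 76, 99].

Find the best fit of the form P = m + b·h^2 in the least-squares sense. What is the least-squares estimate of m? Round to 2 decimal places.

XᵀX·[m, b]ᵀ = XᵀP reads: 4·m + 118·b = 185;  118·m + 6514·b = 10094.
(Σ1 = 4, Σh^2 = 118, Σh^2·h^2 = 6514, ΣP = 185, Σh^2·P = 10094.)
Eliminating b: 6514·(row 1) − 118·(row 2) gives 12132·m = 6514·185 − 118·10094 = 13998, so m = 2333/2022.
Then b = (10094 − 118·(2333/2022))/6514 = 3091/2022.

m = 1.15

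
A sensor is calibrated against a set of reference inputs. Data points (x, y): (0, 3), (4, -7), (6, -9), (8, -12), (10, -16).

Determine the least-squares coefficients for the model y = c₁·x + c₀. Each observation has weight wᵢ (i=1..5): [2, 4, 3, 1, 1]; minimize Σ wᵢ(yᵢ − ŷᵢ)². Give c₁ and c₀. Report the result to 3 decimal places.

c₁ = -1.841, c₀ = 1.702

The normal equations are: 336·c₁ + 52·c₀ = -530;  52·c₁ + 11·c₀ = -77.
(Σwᵢ·x·x = 336, Σwᵢ·x = 52, Σwᵢ·1 = 11, Σwᵢ·x·y = -530, Σwᵢ·y = -77.)
det = 336·11 − 52² = 992.
c₁ = ((-530)·11 − 52·(-77))/992 = -913/496; c₀ = (336·(-77) − 52·(-530))/992 = 211/124.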